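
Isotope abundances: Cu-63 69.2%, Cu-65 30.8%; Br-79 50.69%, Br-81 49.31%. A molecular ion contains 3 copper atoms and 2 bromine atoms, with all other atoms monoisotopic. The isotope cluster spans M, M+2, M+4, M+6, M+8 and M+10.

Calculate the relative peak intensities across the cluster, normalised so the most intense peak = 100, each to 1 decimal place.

Copper pattern (n=3): 0.33137389 : 0.44247034 : 0.19693766 : 0.02921811
Bromine pattern (n=2): 0.25694761 : 0.49990478 : 0.24314761
Convolve the two distributions (both contribute in 2-u steps):
  M: 0.33137389×0.25694761 = 0.085146
  M+2: 0.33137389×0.49990478 + 0.44247034×0.25694761 = 0.279347
  M+4: 0.33137389×0.24314761 + 0.44247034×0.49990478 + 0.19693766×0.25694761 = 0.352368
  M+6: 0.44247034×0.24314761 + 0.19693766×0.49990478 + 0.02921811×0.25694761 = 0.213543
  M+8: 0.19693766×0.24314761 + 0.02921811×0.49990478 = 0.062491
  M+10: 0.02921811×0.24314761 = 0.007104
Scale to base peak (0.352368) = 100: 24.2 : 79.3 : 100.0 : 60.6 : 17.7 : 2.0

24.2 : 79.3 : 100.0 : 60.6 : 17.7 : 2.0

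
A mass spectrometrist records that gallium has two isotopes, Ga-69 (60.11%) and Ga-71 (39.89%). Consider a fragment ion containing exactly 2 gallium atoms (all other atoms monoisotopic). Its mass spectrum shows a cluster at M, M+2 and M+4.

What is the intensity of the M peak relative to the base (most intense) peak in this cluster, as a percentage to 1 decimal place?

Binomial terms of (0.6011 + 0.3989)^2: M 0.3613, M+2 0.4796, M+4 0.1591 → M+2 is the base peak.
P(M+2) = C(2,1) × 0.6011^1 × 0.3989^1 = 2 × 0.6011 × 0.3989 = 0.479558 (base)
P(M) = C(2,0) × 0.6011^2 × 0.3989^0 = 1 × 0.36132121 × 1.0000 = 0.361321
Relative intensity = 0.361321 / 0.479558 × 100 = 75.3

75.3%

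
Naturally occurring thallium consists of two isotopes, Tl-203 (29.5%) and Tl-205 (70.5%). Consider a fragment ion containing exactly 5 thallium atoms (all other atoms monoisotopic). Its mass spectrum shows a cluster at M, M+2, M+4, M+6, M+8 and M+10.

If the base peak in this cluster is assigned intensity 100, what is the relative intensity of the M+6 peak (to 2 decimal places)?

Term probabilities: M 0.0022, M+2 0.0267, M+4 0.1276, M+6 0.3049, M+8 0.3644, M+10 0.1742. Base peak = M+8.
P(M+8) = C(5,4) × 0.295^1 × 0.705^4 = 5 × 0.2950 × 0.24703385 = 0.364375 (base)
P(M+6) = C(5,3) × 0.295^2 × 0.705^3 = 10 × 0.087025 × 0.35040263 = 0.304938
Relative intensity = 0.304938 / 0.364375 × 100 = 83.69

83.69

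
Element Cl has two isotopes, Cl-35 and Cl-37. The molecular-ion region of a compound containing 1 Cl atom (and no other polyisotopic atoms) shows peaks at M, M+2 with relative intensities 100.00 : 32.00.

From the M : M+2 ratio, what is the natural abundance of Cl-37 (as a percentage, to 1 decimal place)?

Let p = fractional abundance of Cl-35. I(M+2)/I(M) = [C(1,1)·p^0·(1−p)] / p^1 = 1·(1−p)/p = 32.00/100.00 = 0.3200
(1−p)/p = 0.3200/1 = 0.3200  ⇒  p = 1/(1 + 0.3200) = 0.7576
Cl-35: 75.8%, Cl-37: 24.2%.

24.2%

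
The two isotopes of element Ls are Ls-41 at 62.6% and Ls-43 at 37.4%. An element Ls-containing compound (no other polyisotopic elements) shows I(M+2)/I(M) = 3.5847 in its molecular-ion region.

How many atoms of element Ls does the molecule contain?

The M+2/M ratio from n Ls atoms is n · q/p = n · 0.374/0.626.
n = 3.5847 × 0.626/0.374 = 6.00 ≈ 6

6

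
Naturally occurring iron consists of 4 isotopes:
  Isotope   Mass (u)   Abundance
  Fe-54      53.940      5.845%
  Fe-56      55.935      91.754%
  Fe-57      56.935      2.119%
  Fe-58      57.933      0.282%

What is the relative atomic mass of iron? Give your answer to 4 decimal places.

Average mass = Σ (abundance × isotope mass) = 0.05845 × 53.940 + 0.91754 × 55.935 + 0.02119 × 56.935 + 0.00282 × 57.933
= 3.15279 + 51.32260 + 1.20645 + 0.16337 = 55.84521 u

55.8452 u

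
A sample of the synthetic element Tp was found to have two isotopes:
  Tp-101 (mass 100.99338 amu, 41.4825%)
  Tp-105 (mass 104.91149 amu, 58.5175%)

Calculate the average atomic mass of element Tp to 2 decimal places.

Ar = Σ fᵢ·mᵢ = 0.414825 × 100.99338 + 0.585175 × 104.91149
= 41.894579 + 61.391581 = 103.286160 amu

103.29 amu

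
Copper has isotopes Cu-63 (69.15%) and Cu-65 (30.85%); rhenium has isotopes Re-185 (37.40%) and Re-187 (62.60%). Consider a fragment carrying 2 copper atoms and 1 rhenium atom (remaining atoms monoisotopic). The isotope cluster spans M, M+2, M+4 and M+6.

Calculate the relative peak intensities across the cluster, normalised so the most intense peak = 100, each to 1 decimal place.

Copper pattern (n=2): 0.47817225 : 0.4266555 : 0.09517225
Rhenium pattern (n=1): 0.3740 : 0.6260
Convolve the two distributions (both contribute in 2-u steps):
  M: 0.47817225×0.3740 = 0.178836
  M+2: 0.47817225×0.6260 + 0.4266555×0.3740 = 0.458905
  M+4: 0.4266555×0.6260 + 0.09517225×0.3740 = 0.302681
  M+6: 0.09517225×0.6260 = 0.059578
Scale to base peak (0.458905) = 100: 39.0 : 100.0 : 66.0 : 13.0

39.0 : 100.0 : 66.0 : 13.0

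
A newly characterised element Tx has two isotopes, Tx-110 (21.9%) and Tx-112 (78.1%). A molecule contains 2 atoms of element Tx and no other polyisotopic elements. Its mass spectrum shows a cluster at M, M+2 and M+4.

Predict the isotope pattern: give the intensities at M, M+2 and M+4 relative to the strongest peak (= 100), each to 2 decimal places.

7.86 : 56.08 : 100.00

Expanding (0.219 + 0.781)^2:
P(M) = 0.219^2 = 0.047961
P(M+2) = 2 × 0.219^1 × 0.781^1 = 0.342078
P(M+4) = 0.781^2 = 0.609961
The M+4 peak is largest (0.609961); scaling to 100 gives 7.86 : 56.08 : 100.00.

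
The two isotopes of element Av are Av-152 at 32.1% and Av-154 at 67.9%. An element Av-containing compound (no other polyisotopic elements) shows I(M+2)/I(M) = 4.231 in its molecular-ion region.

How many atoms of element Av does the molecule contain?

2

For n independent Av atoms, I(M+2)/I(M) = n · (abundance Av-154) / (abundance Av-152) = n · 0.679/0.321.
n = 4.231 × 0.321/0.679 = 2.00 ≈ 2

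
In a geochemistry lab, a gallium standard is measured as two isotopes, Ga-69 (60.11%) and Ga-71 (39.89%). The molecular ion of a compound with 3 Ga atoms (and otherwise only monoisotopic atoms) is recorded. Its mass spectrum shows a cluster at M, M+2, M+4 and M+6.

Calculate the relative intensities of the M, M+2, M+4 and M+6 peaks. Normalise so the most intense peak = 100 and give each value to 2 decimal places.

50.23 : 100.00 : 66.36 : 14.68

Expanding (0.6011 + 0.3989)^3:
P(M) = 0.6011^3 = 0.217190
P(M+2) = 3 × 0.6011^2 × 0.3989^1 = 0.432393
P(M+4) = 3 × 0.6011^1 × 0.3989^2 = 0.286943
P(M+6) = 0.3989^3 = 0.063473
The M+2 peak is largest (0.432393); scaling to 100 gives 50.23 : 100.00 : 66.36 : 14.68.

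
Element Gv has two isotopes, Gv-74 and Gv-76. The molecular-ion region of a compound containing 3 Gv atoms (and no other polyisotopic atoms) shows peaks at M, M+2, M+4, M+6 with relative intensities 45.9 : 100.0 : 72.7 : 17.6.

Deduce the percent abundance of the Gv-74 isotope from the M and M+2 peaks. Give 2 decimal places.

57.93%

Write p for the Gv-74 fraction. I(M+2)/I(M) = [C(3,1)·p^2·(1−p)] / p^3 = 3·(1−p)/p = 100.0/45.9 = 2.1786
(1−p)/p = 2.1786/3 = 0.7262  ⇒  p = 1/(1 + 0.7262) = 0.5793
Gv-74: 57.93%, Gv-76: 42.07%.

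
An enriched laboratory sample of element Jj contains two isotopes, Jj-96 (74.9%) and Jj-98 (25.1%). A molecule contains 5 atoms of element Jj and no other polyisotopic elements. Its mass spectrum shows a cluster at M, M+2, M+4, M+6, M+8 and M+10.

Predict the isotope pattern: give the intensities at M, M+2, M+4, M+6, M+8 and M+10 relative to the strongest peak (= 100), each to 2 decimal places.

59.68 : 100.00 : 67.02 : 22.46 : 3.76 : 0.25

Expanding (0.749 + 0.251)^5:
P(M) = 0.749^5 = 0.235727
P(M+2) = 5 × 0.749^4 × 0.251^1 = 0.394976
P(M+4) = 10 × 0.749^3 × 0.251^2 = 0.264724
P(M+6) = 10 × 0.749^2 × 0.251^3 = 0.088712
P(M+8) = 5 × 0.749^1 × 0.251^4 = 0.014864
P(M+10) = 0.251^5 = 0.000996
The M+2 peak is largest (0.394976); scaling to 100 gives 59.68 : 100.00 : 67.02 : 22.46 : 3.76 : 0.25.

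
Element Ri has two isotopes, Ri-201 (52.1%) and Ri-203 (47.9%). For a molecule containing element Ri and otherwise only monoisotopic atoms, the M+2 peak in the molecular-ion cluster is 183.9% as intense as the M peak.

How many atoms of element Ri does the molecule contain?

With n Ri atoms, P(M+2)/P(M) = C(n,1)·p^(n−1)q / p^n = n·q/p = n · 0.479/0.521.
n = 1.839 × 0.521/0.479 = 2.00 ≈ 2

2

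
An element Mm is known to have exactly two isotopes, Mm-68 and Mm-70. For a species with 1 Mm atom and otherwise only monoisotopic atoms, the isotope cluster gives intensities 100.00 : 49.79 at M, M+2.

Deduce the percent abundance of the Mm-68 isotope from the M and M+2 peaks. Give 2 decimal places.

66.76%

If p is the fraction of Mm that is Mm-68, then I(M+2)/I(M) = [C(1,1)·p^0·(1−p)] / p^1 = 1·(1−p)/p = 49.79/100.00 = 0.4979
(1−p)/p = 0.4979/1 = 0.4979  ⇒  p = 1/(1 + 0.4979) = 0.6676
Mm-68: 66.76%, Mm-70: 33.24%.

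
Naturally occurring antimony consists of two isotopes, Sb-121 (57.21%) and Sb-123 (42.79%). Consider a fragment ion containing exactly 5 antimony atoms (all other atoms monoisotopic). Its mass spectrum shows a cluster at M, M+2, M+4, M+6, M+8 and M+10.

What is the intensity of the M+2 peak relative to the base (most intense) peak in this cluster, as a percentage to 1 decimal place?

(0.5721 + 0.4279)^5 gives M 0.0613, M+2 0.2292, M+4 0.3428, M+6 0.2564, M+8 0.0959, M+10 0.0143; the largest is M+4.
P(M+4) = C(5,2) × 0.5721^3 × 0.4279^2 = 10 × 0.18724742 × 0.18309841 = 0.342847 (base)
P(M+2) = C(5,1) × 0.5721^4 × 0.4279^1 = 5 × 0.10712425 × 0.4279 = 0.229192
Relative intensity = 0.229192 / 0.342847 × 100 = 66.8

66.8%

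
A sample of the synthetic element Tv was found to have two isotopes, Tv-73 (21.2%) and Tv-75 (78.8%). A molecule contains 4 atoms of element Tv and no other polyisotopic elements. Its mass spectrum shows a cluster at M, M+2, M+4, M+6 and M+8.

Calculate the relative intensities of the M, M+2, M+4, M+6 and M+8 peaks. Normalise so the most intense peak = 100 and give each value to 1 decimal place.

Each Tv atom is independently Tv-73 (p = 0.212) or Tv-75 (q = 0.788); the cluster is the binomial expansion (p + q)^4.
P(M) = 0.212^4 = 0.002020
P(M+2) = 4 × 0.212^3 × 0.788^1 = 0.030033
P(M+4) = 6 × 0.212^2 × 0.788^2 = 0.167446
P(M+6) = 4 × 0.212^1 × 0.788^3 = 0.414930
P(M+8) = 0.788^4 = 0.385571
The M+6 peak is largest (0.414930); scaling to 100 gives 0.5 : 7.2 : 40.4 : 100.0 : 92.9.

0.5 : 7.2 : 40.4 : 100.0 : 92.9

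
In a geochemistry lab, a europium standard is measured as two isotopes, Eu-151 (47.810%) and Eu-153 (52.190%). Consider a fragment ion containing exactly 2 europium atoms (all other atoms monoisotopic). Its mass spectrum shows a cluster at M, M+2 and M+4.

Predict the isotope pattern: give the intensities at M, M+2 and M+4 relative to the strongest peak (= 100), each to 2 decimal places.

45.80 : 100.00 : 54.58

The 2 Eu atoms are independent, so intensities follow the terms of (0.47810 + 0.52190)^2.
P(M) = 0.47810^2 = 0.228580
P(M+2) = 2 × 0.47810^1 × 0.52190^1 = 0.499041
P(M+4) = 0.52190^2 = 0.272380
The M+2 peak is largest (0.499041); scaling to 100 gives 45.80 : 100.00 : 54.58.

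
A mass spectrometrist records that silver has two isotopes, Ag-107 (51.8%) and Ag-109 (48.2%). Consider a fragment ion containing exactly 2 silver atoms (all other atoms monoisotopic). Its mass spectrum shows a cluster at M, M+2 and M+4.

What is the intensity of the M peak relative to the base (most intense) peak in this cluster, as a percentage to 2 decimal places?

Binomial terms of (0.518 + 0.482)^2: M 0.2683, M+2 0.4994, M+4 0.2323 → M+2 is the base peak.
P(M+2) = C(2,1) × 0.518^1 × 0.482^1 = 2 × 0.5180 × 0.4820 = 0.499352 (base)
P(M) = C(2,0) × 0.518^2 × 0.482^0 = 1 × 0.268324 × 1.0000 = 0.268324
Relative intensity = 0.268324 / 0.499352 × 100 = 53.73

53.73%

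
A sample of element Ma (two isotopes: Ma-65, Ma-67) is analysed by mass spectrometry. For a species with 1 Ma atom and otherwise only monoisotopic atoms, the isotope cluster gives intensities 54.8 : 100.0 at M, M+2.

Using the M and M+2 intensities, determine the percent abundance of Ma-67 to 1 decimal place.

64.6%

Let p = fractional abundance of Ma-65. I(M+2)/I(M) = [C(1,1)·p^0·(1−p)] / p^1 = 1·(1−p)/p = 100.0/54.8 = 1.8248
(1−p)/p = 1.8248/1 = 1.8248  ⇒  p = 1/(1 + 1.8248) = 0.3540
Ma-65: 35.4%, Ma-67: 64.6%.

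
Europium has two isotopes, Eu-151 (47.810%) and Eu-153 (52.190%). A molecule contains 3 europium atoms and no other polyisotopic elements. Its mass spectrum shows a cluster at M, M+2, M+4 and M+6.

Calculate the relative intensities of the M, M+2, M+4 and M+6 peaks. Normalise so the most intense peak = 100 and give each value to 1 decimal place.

The 3 Eu atoms are independent, so intensities follow the terms of (0.47810 + 0.52190)^3.
P(M) = 0.47810^3 = 0.109284
P(M+2) = 3 × 0.47810^2 × 0.52190^1 = 0.357887
P(M+4) = 3 × 0.47810^1 × 0.52190^2 = 0.390674
P(M+6) = 0.52190^3 = 0.142155
The M+4 peak is largest (0.390674); scaling to 100 gives 28.0 : 91.6 : 100.0 : 36.4.

28.0 : 91.6 : 100.0 : 36.4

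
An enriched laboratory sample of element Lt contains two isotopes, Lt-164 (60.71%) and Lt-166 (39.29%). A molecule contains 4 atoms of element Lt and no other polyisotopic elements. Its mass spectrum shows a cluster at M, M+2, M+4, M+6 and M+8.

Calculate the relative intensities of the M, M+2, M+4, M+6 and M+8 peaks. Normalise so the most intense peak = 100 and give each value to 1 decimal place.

The 4 Lt atoms are independent, so intensities follow the terms of (0.6071 + 0.3929)^4.
P(M) = 0.6071^4 = 0.135844
P(M+2) = 4 × 0.6071^3 × 0.3929^1 = 0.351660
P(M+4) = 6 × 0.6071^2 × 0.3929^2 = 0.341378
P(M+6) = 4 × 0.6071^1 × 0.3929^3 = 0.147288
P(M+8) = 0.3929^4 = 0.023830
The M+2 peak is largest (0.351660); scaling to 100 gives 38.6 : 100.0 : 97.1 : 41.9 : 6.8.

38.6 : 100.0 : 97.1 : 41.9 : 6.8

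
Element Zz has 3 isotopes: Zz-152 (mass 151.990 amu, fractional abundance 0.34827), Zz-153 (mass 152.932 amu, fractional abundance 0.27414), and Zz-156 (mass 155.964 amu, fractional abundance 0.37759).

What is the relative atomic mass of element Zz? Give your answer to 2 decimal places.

153.75 amu

Weight each isotope mass by its fractional abundance: 0.34827 × 151.990 + 0.27414 × 152.932 + 0.37759 × 155.964
= 52.9336 + 41.9248 + 58.8904 = 153.7488 amu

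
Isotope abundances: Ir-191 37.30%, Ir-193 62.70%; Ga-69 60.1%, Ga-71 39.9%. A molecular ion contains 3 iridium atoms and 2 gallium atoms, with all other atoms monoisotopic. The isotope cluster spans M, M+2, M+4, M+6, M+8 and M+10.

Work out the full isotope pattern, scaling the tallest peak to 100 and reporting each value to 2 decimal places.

5.49 : 34.95 : 85.66 : 100.00 : 55.10 : 11.49

Iridium pattern (n=3): 0.05189512 : 0.26170165 : 0.43991135 : 0.24649188
Gallium pattern (n=2): 0.361201 : 0.479598 : 0.159201
Convolve the two distributions (both contribute in 2-u steps):
  M: 0.05189512×0.361201 = 0.018745
  M+2: 0.05189512×0.479598 + 0.26170165×0.361201 = 0.119416
  M+4: 0.05189512×0.159201 + 0.26170165×0.479598 + 0.43991135×0.361201 = 0.292670
  M+6: 0.26170165×0.159201 + 0.43991135×0.479598 + 0.24649188×0.361201 = 0.341677
  M+8: 0.43991135×0.159201 + 0.24649188×0.479598 = 0.188251
  M+10: 0.24649188×0.159201 = 0.039242
Scale to base peak (0.341677) = 100: 5.49 : 34.95 : 85.66 : 100.00 : 55.10 : 11.49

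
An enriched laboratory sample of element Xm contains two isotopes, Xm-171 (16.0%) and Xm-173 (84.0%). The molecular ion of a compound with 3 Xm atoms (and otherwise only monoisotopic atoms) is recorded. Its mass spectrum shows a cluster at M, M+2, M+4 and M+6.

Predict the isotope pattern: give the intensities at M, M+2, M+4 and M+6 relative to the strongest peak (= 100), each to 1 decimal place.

0.7 : 10.9 : 57.1 : 100.0

The 3 Xm atoms are independent, so intensities follow the terms of (0.160 + 0.840)^3.
P(M) = 0.160^3 = 0.004096
P(M+2) = 3 × 0.160^2 × 0.840^1 = 0.064512
P(M+4) = 3 × 0.160^1 × 0.840^2 = 0.338688
P(M+6) = 0.840^3 = 0.592704
The M+6 peak is largest (0.592704); scaling to 100 gives 0.7 : 10.9 : 57.1 : 100.0.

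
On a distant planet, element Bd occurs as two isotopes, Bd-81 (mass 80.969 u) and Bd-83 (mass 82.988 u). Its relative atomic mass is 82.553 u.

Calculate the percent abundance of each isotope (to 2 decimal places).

Let x be the fractional abundance of Bd-81; then Bd-83 has abundance 1 − x.
80.969·x + 82.988·(1 − x) = 82.553
(80.969 − 82.988)·x = 82.553 − 82.988
x = -0.435 / -2.019 = 0.21545 → 21.55% Bd-81, 78.45% Bd-83.

Bd-81: 21.55%, Bd-83: 78.45%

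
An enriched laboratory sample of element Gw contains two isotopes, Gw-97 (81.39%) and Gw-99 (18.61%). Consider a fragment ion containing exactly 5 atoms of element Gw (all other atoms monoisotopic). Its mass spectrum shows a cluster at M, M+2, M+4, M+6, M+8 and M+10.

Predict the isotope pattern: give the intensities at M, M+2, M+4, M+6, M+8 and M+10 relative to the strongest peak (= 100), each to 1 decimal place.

Expanding (0.8139 + 0.1861)^5:
P(M) = 0.8139^5 = 0.357154
P(M+2) = 5 × 0.8139^4 × 0.1861^1 = 0.408320
P(M+4) = 10 × 0.8139^3 × 0.1861^2 = 0.186726
P(M+6) = 10 × 0.8139^2 × 0.1861^3 = 0.042695
P(M+8) = 5 × 0.8139^1 × 0.1861^4 = 0.004881
P(M+10) = 0.1861^5 = 0.000223
The M+2 peak is largest (0.408320); scaling to 100 gives 87.5 : 100.0 : 45.7 : 10.5 : 1.2 : 0.1.

87.5 : 100.0 : 45.7 : 10.5 : 1.2 : 0.1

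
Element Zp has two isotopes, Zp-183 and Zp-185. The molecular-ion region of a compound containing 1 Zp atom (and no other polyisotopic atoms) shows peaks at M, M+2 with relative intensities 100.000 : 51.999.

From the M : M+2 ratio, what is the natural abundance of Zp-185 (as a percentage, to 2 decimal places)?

34.21%

Write p for the Zp-183 fraction. I(M+2)/I(M) = [C(1,1)·p^0·(1−p)] / p^1 = 1·(1−p)/p = 51.999/100.000 = 0.5200
(1−p)/p = 0.5200/1 = 0.5200  ⇒  p = 1/(1 + 0.5200) = 0.6579
Zp-183: 65.79%, Zp-185: 34.21%.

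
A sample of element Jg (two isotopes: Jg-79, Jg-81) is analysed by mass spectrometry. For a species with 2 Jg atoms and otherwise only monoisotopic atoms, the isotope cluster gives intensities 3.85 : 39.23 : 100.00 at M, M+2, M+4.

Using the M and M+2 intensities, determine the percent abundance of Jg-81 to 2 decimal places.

83.59%

Write p for the Jg-79 fraction. I(M+2)/I(M) = [C(2,1)·p^1·(1−p)] / p^2 = 2·(1−p)/p = 39.23/3.85 = 10.1896
(1−p)/p = 10.1896/2 = 5.0948  ⇒  p = 1/(1 + 5.0948) = 0.1641
Jg-79: 16.41%, Jg-81: 83.59%.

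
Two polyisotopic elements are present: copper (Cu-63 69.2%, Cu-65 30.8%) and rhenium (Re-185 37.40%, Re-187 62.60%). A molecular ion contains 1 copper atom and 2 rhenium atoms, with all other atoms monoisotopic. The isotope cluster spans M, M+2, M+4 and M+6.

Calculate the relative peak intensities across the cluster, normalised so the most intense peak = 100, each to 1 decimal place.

23.3 : 88.4 : 100.0 : 29.1

Copper pattern (n=1): 0.6920 : 0.3080
Rhenium pattern (n=2): 0.139876 : 0.468248 : 0.391876
Convolve the two distributions (both contribute in 2-u steps):
  M: 0.6920×0.139876 = 0.096794
  M+2: 0.6920×0.468248 + 0.3080×0.139876 = 0.367109
  M+4: 0.6920×0.391876 + 0.3080×0.468248 = 0.415399
  M+6: 0.3080×0.391876 = 0.120698
Scale to base peak (0.415399) = 100: 23.3 : 88.4 : 100.0 : 29.1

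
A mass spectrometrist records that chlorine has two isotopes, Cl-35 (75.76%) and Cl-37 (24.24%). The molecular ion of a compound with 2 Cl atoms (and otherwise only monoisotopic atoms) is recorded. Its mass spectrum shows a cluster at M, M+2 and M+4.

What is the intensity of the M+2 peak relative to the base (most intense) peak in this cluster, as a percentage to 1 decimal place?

64.0%

Term probabilities: M 0.5740, M+2 0.3673, M+4 0.0588. Base peak = M.
P(M) = C(2,0) × 0.7576^2 × 0.2424^0 = 1 × 0.57395776 × 1.0000 = 0.573958 (base)
P(M+2) = C(2,1) × 0.7576^1 × 0.2424^1 = 2 × 0.7576 × 0.2424 = 0.367284
Relative intensity = 0.367284 / 0.573958 × 100 = 64.0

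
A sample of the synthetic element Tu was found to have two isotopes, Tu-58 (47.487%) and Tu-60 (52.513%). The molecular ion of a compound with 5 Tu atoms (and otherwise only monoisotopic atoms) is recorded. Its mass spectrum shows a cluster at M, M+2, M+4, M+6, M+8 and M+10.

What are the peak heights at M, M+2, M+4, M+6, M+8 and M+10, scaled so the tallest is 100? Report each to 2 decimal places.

7.39 : 40.89 : 90.43 : 100.00 : 55.29 : 12.23

Each Tu atom is independently Tu-58 (p = 0.47487) or Tu-60 (q = 0.52513); the cluster is the binomial expansion (p + q)^5.
P(M) = 0.47487^5 = 0.024148
P(M+2) = 5 × 0.47487^4 × 0.52513^1 = 0.133517
P(M+4) = 10 × 0.47487^3 × 0.52513^2 = 0.295296
P(M+6) = 10 × 0.47487^2 × 0.52513^3 = 0.326550
P(M+8) = 5 × 0.47487^1 × 0.52513^4 = 0.180556
P(M+10) = 0.52513^5 = 0.039933
The M+6 peak is largest (0.326550); scaling to 100 gives 7.39 : 40.89 : 90.43 : 100.00 : 55.29 : 12.23.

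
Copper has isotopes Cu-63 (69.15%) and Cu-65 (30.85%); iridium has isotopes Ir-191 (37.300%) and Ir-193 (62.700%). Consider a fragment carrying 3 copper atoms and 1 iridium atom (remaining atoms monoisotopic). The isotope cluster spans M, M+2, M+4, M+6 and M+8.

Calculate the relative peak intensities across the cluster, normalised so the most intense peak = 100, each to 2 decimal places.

33.12 : 100.00 : 94.29 : 36.18 : 4.94

Copper pattern (n=3): 0.33065611 : 0.44254842 : 0.19743483 : 0.02936064
Iridium pattern (n=1): 0.3730 : 0.6270
Convolve the two distributions (both contribute in 2-u steps):
  M: 0.33065611×0.3730 = 0.123335
  M+2: 0.33065611×0.6270 + 0.44254842×0.3730 = 0.372392
  M+4: 0.44254842×0.6270 + 0.19743483×0.3730 = 0.351121
  M+6: 0.19743483×0.6270 + 0.02936064×0.3730 = 0.134743
  M+8: 0.02936064×0.6270 = 0.018409
Scale to base peak (0.372392) = 100: 33.12 : 100.00 : 94.29 : 36.18 : 4.94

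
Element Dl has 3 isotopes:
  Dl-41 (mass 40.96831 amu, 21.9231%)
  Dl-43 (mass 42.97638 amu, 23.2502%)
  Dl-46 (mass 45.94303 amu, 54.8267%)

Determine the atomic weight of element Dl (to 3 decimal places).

Ar = Σ fᵢ·mᵢ = 0.219231 × 40.96831 + 0.232502 × 42.97638 + 0.548267 × 45.94303
= 8.981524 + 9.992094 + 25.189047 = 44.162665 amu

44.163 amu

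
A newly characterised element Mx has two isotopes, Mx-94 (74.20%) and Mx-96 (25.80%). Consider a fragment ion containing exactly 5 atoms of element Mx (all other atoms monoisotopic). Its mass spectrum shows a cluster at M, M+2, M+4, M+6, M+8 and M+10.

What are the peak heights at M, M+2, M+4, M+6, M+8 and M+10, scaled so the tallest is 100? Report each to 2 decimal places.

The 5 Mx atoms are independent, so intensities follow the terms of (0.7420 + 0.2580)^5.
P(M) = 0.7420^5 = 0.224916
P(M+2) = 5 × 0.7420^4 × 0.2580^1 = 0.391026
P(M+4) = 10 × 0.7420^3 × 0.2580^2 = 0.271926
P(M+6) = 10 × 0.7420^2 × 0.2580^3 = 0.094551
P(M+8) = 5 × 0.7420^1 × 0.2580^4 = 0.016438
P(M+10) = 0.2580^5 = 0.001143
The M+2 peak is largest (0.391026); scaling to 100 gives 57.52 : 100.00 : 69.54 : 24.18 : 4.20 : 0.29.

57.52 : 100.00 : 69.54 : 24.18 : 4.20 : 0.29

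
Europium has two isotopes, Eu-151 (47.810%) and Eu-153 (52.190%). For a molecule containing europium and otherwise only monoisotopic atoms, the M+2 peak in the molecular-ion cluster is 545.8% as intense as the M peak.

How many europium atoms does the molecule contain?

5

For n independent Eu atoms, I(M+2)/I(M) = n · (abundance Eu-153) / (abundance Eu-151) = n · 0.52190/0.47810.
n = 5.458 × 0.47810/0.52190 = 5.00 ≈ 5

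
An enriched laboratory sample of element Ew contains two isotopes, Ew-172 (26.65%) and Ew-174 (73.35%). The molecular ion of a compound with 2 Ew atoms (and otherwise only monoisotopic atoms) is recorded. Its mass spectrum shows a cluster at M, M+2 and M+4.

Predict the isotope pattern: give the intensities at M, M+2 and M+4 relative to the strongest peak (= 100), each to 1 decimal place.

The 2 Ew atoms are independent, so intensities follow the terms of (0.2665 + 0.7335)^2.
P(M) = 0.2665^2 = 0.071022
P(M+2) = 2 × 0.2665^1 × 0.7335^1 = 0.390955
P(M+4) = 0.7335^2 = 0.538022
The M+4 peak is largest (0.538022); scaling to 100 gives 13.2 : 72.7 : 100.0.

13.2 : 72.7 : 100.0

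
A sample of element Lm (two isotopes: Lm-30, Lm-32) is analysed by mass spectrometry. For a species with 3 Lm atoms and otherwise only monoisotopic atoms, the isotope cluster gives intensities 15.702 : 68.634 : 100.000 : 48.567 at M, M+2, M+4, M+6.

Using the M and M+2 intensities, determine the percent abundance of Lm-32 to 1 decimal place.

If p is the fraction of Lm that is Lm-30, then I(M+2)/I(M) = [C(3,1)·p^2·(1−p)] / p^3 = 3·(1−p)/p = 68.634/15.702 = 4.3710
(1−p)/p = 4.3710/3 = 1.4570  ⇒  p = 1/(1 + 1.4570) = 0.4070
Lm-30: 40.7%, Lm-32: 59.3%.

59.3%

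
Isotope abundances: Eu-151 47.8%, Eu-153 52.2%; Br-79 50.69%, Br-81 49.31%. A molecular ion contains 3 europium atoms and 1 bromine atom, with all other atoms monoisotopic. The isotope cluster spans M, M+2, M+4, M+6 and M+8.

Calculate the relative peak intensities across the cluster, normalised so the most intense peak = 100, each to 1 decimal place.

14.8 : 62.8 : 100.0 : 70.7 : 18.7

Europium pattern (n=3): 0.10921535 : 0.35780594 : 0.39074206 : 0.14223665
Bromine pattern (n=1): 0.5069 : 0.4931
Convolve the two distributions (both contribute in 2-u steps):
  M: 0.10921535×0.5069 = 0.055361
  M+2: 0.10921535×0.4931 + 0.35780594×0.5069 = 0.235226
  M+4: 0.35780594×0.4931 + 0.39074206×0.5069 = 0.374501
  M+6: 0.39074206×0.4931 + 0.14223665×0.5069 = 0.264775
  M+8: 0.14223665×0.4931 = 0.070137
Scale to base peak (0.374501) = 100: 14.8 : 62.8 : 100.0 : 70.7 : 18.7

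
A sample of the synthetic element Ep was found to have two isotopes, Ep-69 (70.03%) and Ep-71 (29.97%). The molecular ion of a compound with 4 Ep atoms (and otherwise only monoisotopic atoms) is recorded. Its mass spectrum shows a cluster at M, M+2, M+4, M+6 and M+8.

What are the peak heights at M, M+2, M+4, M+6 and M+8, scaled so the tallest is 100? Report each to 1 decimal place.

Each Ep atom is independently Ep-69 (p = 0.7003) or Ep-71 (q = 0.2997); the cluster is the binomial expansion (p + q)^4.
P(M) = 0.7003^4 = 0.240512
P(M+2) = 4 × 0.7003^3 × 0.2997^1 = 0.411717
P(M+4) = 6 × 0.7003^2 × 0.2997^2 = 0.264297
P(M+6) = 4 × 0.7003^1 × 0.2997^3 = 0.075406
P(M+8) = 0.2997^4 = 0.008068
The M+2 peak is largest (0.411717); scaling to 100 gives 58.4 : 100.0 : 64.2 : 18.3 : 2.0.

58.4 : 100.0 : 64.2 : 18.3 : 2.0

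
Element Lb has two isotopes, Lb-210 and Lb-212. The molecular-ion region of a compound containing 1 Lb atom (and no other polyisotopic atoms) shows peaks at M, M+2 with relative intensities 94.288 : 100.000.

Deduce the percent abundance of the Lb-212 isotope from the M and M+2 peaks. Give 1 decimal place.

51.5%

Write p for the Lb-210 fraction. I(M+2)/I(M) = [C(1,1)·p^0·(1−p)] / p^1 = 1·(1−p)/p = 100.000/94.288 = 1.0606
(1−p)/p = 1.0606/1 = 1.0606  ⇒  p = 1/(1 + 1.0606) = 0.4853
Lb-210: 48.5%, Lb-212: 51.5%.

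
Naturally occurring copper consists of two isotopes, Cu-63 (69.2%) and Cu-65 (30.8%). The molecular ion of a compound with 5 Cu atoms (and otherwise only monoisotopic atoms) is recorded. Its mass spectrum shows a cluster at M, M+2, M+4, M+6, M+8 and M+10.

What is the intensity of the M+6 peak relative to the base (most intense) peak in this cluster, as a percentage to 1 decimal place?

Term probabilities: M 0.1587, M+2 0.3531, M+4 0.3144, M+6 0.1399, M+8 0.0311, M+10 0.0028. Base peak = M+2.
P(M+2) = C(5,1) × 0.692^4 × 0.308^1 = 5 × 0.22931073 × 0.3080 = 0.353139 (base)
P(M+6) = C(5,3) × 0.692^2 × 0.308^3 = 10 × 0.478864 × 0.02921811 = 0.139915
Relative intensity = 0.139915 / 0.353139 × 100 = 39.6

39.6%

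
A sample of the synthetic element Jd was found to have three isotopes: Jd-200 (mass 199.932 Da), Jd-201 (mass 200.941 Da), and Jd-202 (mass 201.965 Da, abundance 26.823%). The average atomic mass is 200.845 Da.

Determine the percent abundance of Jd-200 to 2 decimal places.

36.74%

The remaining 73.177% is split between Jd-200 (fraction x) and Jd-201 (fraction 0.73177 − x).
Substituting: 199.932x + 200.941(0.73177 − x) = 146.67192805
(199.932 − 200.941)x = -0.37066752  ⇒  x = 0.36736, y = 0.36441
Jd-200: 36.74%, Jd-201: 36.44%.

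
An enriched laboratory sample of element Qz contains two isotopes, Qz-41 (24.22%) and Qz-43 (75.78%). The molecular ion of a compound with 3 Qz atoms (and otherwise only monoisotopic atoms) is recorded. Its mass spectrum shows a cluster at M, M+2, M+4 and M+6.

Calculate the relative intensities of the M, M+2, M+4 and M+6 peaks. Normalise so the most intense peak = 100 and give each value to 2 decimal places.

3.26 : 30.65 : 95.88 : 100.00

Each Qz atom is independently Qz-41 (p = 0.2422) or Qz-43 (q = 0.7578); the cluster is the binomial expansion (p + q)^3.
P(M) = 0.2422^3 = 0.014208
P(M+2) = 3 × 0.2422^2 × 0.7578^1 = 0.133360
P(M+4) = 3 × 0.2422^1 × 0.7578^2 = 0.417258
P(M+6) = 0.7578^3 = 0.435175
The M+6 peak is largest (0.435175); scaling to 100 gives 3.26 : 30.65 : 95.88 : 100.00.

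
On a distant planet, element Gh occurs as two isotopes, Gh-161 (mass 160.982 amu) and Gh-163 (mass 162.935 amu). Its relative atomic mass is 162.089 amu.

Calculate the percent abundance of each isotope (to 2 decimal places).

Gh-161: 43.32%, Gh-163: 56.68%

With x = fraction of Gh-161 (so Gh-163 is 1 − x):
160.982·x + 162.935·(1 − x) = 162.089
(160.982 − 162.935)·x = 162.089 − 162.935
x = -0.846 / -1.953 = 0.43318 → 43.32% Gh-161, 56.68% Gh-163.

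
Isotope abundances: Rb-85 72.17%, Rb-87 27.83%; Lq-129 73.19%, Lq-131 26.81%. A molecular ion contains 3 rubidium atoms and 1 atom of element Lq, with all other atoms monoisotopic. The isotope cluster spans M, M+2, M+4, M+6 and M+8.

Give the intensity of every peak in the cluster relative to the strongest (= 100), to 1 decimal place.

65.7 : 100.0 : 57.1 : 14.5 : 1.4

Rubidium pattern (n=3): 0.37589809 : 0.43485841 : 0.16768892 : 0.02155458
Element Lq pattern (n=1): 0.7319 : 0.2681
Convolve the two distributions (both contribute in 2-u steps):
  M: 0.37589809×0.7319 = 0.275120
  M+2: 0.37589809×0.2681 + 0.43485841×0.7319 = 0.419051
  M+4: 0.43485841×0.2681 + 0.16768892×0.7319 = 0.239317
  M+6: 0.16768892×0.2681 + 0.02155458×0.7319 = 0.060733
  M+8: 0.02155458×0.2681 = 0.005779
Scale to base peak (0.419051) = 100: 65.7 : 100.0 : 57.1 : 14.5 : 1.4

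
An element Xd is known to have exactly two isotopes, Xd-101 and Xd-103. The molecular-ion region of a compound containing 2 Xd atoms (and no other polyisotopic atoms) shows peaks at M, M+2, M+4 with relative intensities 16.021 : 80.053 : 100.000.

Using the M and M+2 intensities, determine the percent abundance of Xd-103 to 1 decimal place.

71.4%

If p is the fraction of Xd that is Xd-101, then I(M+2)/I(M) = [C(2,1)·p^1·(1−p)] / p^2 = 2·(1−p)/p = 80.053/16.021 = 4.9968
(1−p)/p = 4.9968/2 = 2.4984  ⇒  p = 1/(1 + 2.4984) = 0.2858
Xd-101: 28.6%, Xd-103: 71.4%.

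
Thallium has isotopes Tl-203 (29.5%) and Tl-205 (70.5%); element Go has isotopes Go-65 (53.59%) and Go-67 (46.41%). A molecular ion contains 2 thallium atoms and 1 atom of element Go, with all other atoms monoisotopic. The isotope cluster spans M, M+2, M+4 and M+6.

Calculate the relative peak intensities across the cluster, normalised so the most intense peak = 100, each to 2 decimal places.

10.15 : 57.31 : 100.00 : 50.21

Thallium pattern (n=2): 0.087025 : 0.41595 : 0.497025
Element Go pattern (n=1): 0.5359 : 0.4641
Convolve the two distributions (both contribute in 2-u steps):
  M: 0.087025×0.5359 = 0.046637
  M+2: 0.087025×0.4641 + 0.41595×0.5359 = 0.263296
  M+4: 0.41595×0.4641 + 0.497025×0.5359 = 0.459398
  M+6: 0.497025×0.4641 = 0.230669
Scale to base peak (0.459398) = 100: 10.15 : 57.31 : 100.00 : 50.21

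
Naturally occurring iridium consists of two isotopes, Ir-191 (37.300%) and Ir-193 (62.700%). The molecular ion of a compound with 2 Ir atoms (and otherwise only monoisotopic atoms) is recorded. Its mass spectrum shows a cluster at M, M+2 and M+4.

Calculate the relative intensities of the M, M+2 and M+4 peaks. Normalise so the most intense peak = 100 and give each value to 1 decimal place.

Expanding (0.37300 + 0.62700)^2:
P(M) = 0.37300^2 = 0.139129
P(M+2) = 2 × 0.37300^1 × 0.62700^1 = 0.467742
P(M+4) = 0.62700^2 = 0.393129
The M+2 peak is largest (0.467742); scaling to 100 gives 29.7 : 100.0 : 84.0.

29.7 : 100.0 : 84.0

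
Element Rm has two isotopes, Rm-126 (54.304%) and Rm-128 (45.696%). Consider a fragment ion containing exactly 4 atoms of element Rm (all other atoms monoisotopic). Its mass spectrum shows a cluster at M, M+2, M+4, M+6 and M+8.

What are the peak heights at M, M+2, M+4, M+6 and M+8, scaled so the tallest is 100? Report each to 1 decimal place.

23.5 : 79.2 : 100.0 : 56.1 : 11.8

Expanding (0.54304 + 0.45696)^4:
P(M) = 0.54304^4 = 0.086962
P(M+2) = 4 × 0.54304^3 × 0.45696^1 = 0.292707
P(M+4) = 6 × 0.54304^2 × 0.45696^2 = 0.369463
P(M+6) = 4 × 0.54304^1 × 0.45696^3 = 0.207265
P(M+8) = 0.45696^4 = 0.043603
The M+4 peak is largest (0.369463); scaling to 100 gives 23.5 : 79.2 : 100.0 : 56.1 : 11.8.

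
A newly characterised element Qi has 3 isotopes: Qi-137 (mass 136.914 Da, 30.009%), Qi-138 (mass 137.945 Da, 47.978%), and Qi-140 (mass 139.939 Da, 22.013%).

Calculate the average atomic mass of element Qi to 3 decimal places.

138.075 Da

Ar = Σ fᵢ·mᵢ = 0.30009 × 136.914 + 0.47978 × 137.945 + 0.22013 × 139.939
= 41.0865 + 66.1833 + 30.8048 = 138.0746 Da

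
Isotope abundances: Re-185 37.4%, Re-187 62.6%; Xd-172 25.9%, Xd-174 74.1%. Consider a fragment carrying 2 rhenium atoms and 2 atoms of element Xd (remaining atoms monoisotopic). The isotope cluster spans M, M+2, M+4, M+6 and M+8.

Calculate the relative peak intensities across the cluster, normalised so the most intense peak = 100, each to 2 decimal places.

Rhenium pattern (n=2): 0.139876 : 0.468248 : 0.391876
Element Xd pattern (n=2): 0.067081 : 0.383838 : 0.549081
Convolve the two distributions (both contribute in 2-u steps):
  M: 0.139876×0.067081 = 0.009383
  M+2: 0.139876×0.383838 + 0.468248×0.067081 = 0.085100
  M+4: 0.139876×0.549081 + 0.468248×0.383838 + 0.391876×0.067081 = 0.282822
  M+6: 0.468248×0.549081 + 0.391876×0.383838 = 0.407523
  M+8: 0.391876×0.549081 = 0.215172
Scale to base peak (0.407523) = 100: 2.30 : 20.88 : 69.40 : 100.00 : 52.80

2.30 : 20.88 : 69.40 : 100.00 : 52.80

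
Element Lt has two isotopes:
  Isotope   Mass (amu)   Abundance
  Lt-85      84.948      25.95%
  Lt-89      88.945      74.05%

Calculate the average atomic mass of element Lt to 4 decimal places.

Ar = Σ fᵢ·mᵢ = 0.2595 × 84.948 + 0.7405 × 88.945
= 22.04401 + 65.86377 = 87.90778 amu

87.9078 amu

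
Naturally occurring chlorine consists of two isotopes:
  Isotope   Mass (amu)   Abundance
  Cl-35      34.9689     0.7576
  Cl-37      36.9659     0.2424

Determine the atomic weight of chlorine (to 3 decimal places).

35.453 amu

The abundance-weighted mean is 0.7576 × 34.9689 + 0.2424 × 36.9659
= 26.49244 + 8.96053 = 35.45297 amu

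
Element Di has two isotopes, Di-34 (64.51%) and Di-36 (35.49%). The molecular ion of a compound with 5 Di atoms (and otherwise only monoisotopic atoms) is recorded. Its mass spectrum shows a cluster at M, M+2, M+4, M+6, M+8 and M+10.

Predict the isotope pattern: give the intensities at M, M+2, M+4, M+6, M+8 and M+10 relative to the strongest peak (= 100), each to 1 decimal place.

Expanding (0.6451 + 0.3549)^5:
P(M) = 0.6451^5 = 0.111721
P(M+2) = 5 × 0.6451^4 × 0.3549^1 = 0.307315
P(M+4) = 10 × 0.6451^3 × 0.3549^2 = 0.338137
P(M+6) = 10 × 0.6451^2 × 0.3549^3 = 0.186025
P(M+8) = 5 × 0.6451^1 × 0.3549^4 = 0.051171
P(M+10) = 0.3549^5 = 0.005630
The M+4 peak is largest (0.338137); scaling to 100 gives 33.0 : 90.9 : 100.0 : 55.0 : 15.1 : 1.7.

33.0 : 90.9 : 100.0 : 55.0 : 15.1 : 1.7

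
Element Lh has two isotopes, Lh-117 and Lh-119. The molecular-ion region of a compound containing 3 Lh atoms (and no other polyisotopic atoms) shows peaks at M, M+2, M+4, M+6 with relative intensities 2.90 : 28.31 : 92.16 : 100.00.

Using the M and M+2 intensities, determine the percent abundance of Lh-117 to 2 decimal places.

Write p for the Lh-117 fraction. I(M+2)/I(M) = [C(3,1)·p^2·(1−p)] / p^3 = 3·(1−p)/p = 28.31/2.90 = 9.7621
(1−p)/p = 9.7621/3 = 3.2540  ⇒  p = 1/(1 + 3.2540) = 0.2351
Lh-117: 23.51%, Lh-119: 76.49%.

23.51%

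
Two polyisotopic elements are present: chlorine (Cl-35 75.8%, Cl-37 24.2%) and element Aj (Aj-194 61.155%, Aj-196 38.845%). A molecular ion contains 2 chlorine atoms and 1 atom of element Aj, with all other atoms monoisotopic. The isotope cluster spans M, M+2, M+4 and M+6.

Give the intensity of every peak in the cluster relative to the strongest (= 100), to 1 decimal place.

78.5 : 100.0 : 39.8 : 5.1

Chlorine pattern (n=2): 0.574564 : 0.366872 : 0.058564
Element Aj pattern (n=1): 0.61155 : 0.38845
Convolve the two distributions (both contribute in 2-u steps):
  M: 0.574564×0.61155 = 0.351375
  M+2: 0.574564×0.38845 + 0.366872×0.61155 = 0.447550
  M+4: 0.366872×0.38845 + 0.058564×0.61155 = 0.178326
  M+6: 0.058564×0.38845 = 0.022749
Scale to base peak (0.447550) = 100: 78.5 : 100.0 : 39.8 : 5.1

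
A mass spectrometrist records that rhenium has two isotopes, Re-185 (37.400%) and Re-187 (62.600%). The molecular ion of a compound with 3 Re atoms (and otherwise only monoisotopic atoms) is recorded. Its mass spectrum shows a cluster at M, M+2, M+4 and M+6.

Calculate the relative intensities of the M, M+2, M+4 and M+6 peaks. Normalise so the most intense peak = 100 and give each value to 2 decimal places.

11.90 : 59.74 : 100.00 : 55.79

Each Re atom is independently Re-185 (p = 0.37400) or Re-187 (q = 0.62600); the cluster is the binomial expansion (p + q)^3.
P(M) = 0.37400^3 = 0.052314
P(M+2) = 3 × 0.37400^2 × 0.62600^1 = 0.262687
P(M+4) = 3 × 0.37400^1 × 0.62600^2 = 0.439685
P(M+6) = 0.62600^3 = 0.245314
The M+4 peak is largest (0.439685); scaling to 100 gives 11.90 : 59.74 : 100.00 : 55.79.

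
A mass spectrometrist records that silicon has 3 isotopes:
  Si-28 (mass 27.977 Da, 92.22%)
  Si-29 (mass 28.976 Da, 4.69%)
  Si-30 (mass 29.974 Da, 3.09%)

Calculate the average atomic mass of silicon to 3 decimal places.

28.086 Da

The abundance-weighted mean is 0.9222 × 27.977 + 0.0469 × 28.976 + 0.0309 × 29.974
= 25.8004 + 1.3590 + 0.9262 = 28.0856 Da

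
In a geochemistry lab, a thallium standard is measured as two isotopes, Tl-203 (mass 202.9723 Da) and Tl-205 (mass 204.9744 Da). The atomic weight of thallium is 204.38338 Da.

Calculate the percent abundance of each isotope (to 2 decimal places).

Tl-203: 29.52%, Tl-205: 70.48%

With x = fraction of Tl-203 (so Tl-205 is 1 − x):
202.9723·x + 204.9744·(1 − x) = 204.38338
(202.9723 − 204.9744)·x = 204.38338 − 204.9744
x = -0.59102 / -2.0021 = 0.29520 → 29.52% Tl-203, 70.48% Tl-205.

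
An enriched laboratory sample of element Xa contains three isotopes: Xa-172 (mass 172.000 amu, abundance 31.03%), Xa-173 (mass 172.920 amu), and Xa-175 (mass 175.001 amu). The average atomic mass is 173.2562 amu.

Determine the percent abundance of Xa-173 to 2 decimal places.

Let x and y be the fractions of Xa-173 and Xa-175. Then x + y = 1 − 0.3103 = 0.6897 and 172.920x + 175.001y = 173.2562 − 0.3103×172.000 = 119.8846.
Substituting: 172.920x + 175.001(0.6897 − x) = 119.8846
(172.920 − 175.001)x = -0.8135897  ⇒  x = 0.39096, y = 0.29874
Xa-173: 39.10%, Xa-175: 29.87%.

39.10%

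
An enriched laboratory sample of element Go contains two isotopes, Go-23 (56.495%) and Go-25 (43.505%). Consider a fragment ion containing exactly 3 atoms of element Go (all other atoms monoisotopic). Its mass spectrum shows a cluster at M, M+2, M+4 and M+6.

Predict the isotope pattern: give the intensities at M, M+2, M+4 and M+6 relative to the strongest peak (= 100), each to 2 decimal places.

43.29 : 100.00 : 77.01 : 19.77

The 3 Go atoms are independent, so intensities follow the terms of (0.56495 + 0.43505)^3.
P(M) = 0.56495^3 = 0.180314
P(M+2) = 3 × 0.56495^2 × 0.43505^1 = 0.416563
P(M+4) = 3 × 0.56495^1 × 0.43505^2 = 0.320782
P(M+6) = 0.43505^3 = 0.082341
The M+2 peak is largest (0.416563); scaling to 100 gives 43.29 : 100.00 : 77.01 : 19.77.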